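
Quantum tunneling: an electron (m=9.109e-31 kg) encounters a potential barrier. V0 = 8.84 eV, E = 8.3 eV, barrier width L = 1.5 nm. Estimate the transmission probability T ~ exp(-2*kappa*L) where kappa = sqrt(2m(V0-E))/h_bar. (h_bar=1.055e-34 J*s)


V0 - E = 0.54 eV = 8.6508e-20 J
kappa = sqrt(2 * m * (V0-E)) / h_bar
= sqrt(2 * 9.109e-31 * 8.6508e-20) / 1.055e-34
= 3.7629e+09 /m
2*kappa*L = 2 * 3.7629e+09 * 1.5e-9
= 11.2888
T = exp(-11.2888) = 1.251244e-05

1.251244e-05


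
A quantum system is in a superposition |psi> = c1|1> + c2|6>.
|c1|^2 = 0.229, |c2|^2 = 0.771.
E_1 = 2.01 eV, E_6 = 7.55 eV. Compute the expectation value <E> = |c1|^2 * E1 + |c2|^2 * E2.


<E> = |c1|^2 * E1 + |c2|^2 * E2
= 0.229 * 2.01 + 0.771 * 7.55
= 0.4603 + 5.821
= 6.2813 eV

6.2813


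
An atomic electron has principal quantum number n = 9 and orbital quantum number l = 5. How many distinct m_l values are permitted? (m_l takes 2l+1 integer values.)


m_l ranges from -l to +l in integer steps
So m_l goes from -5 to +5
Count = 2l + 1 = 2*5 + 1
= 11

11


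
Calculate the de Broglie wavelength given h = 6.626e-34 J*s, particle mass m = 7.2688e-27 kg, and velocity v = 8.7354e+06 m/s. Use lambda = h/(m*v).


lambda = h / (m * v)
= 6.626e-34 / (7.2688e-27 * 8.7354e+06)
= 6.626e-34 / 6.3496e-20
= 1.0435e-14 m

1.0435e-14


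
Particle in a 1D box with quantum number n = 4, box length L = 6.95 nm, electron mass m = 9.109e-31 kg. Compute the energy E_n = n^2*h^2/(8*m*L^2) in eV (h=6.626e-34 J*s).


E = n^2 * h^2 / (8 * m * L^2)
= 4^2 * (6.626e-34)^2 / (8 * 9.109e-31 * (6.95e-9)^2)
= 16 * 4.3904e-67 / (8 * 9.109e-31 * 4.8303e-17)
= 1.9957e-20 J
= 0.1246 eV

0.1246


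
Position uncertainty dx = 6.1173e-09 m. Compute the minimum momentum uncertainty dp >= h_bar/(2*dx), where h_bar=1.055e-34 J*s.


dp = h_bar / (2 * dx)
= 1.055e-34 / (2 * 6.1173e-09)
= 1.055e-34 / 1.2235e-08
= 8.6231e-27 kg*m/s

8.6231e-27


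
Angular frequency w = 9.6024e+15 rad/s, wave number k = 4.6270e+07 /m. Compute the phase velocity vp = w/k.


vp = w / k
= 9.6024e+15 / 4.6270e+07
= 2.0753e+08 m/s

2.0753e+08


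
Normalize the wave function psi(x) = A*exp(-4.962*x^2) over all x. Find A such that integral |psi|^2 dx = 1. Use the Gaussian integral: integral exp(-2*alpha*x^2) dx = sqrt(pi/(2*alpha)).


integral |psi|^2 dx = A^2 * sqrt(pi/(2*alpha)) = 1
A^2 = sqrt(2*alpha/pi)
= sqrt(2 * 4.962 / pi)
= 1.777332
A = sqrt(1.777332)
= 1.3332

1.3332


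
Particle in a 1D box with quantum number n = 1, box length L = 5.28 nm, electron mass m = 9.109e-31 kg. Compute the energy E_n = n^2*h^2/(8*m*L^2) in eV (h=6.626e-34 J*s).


E = n^2 * h^2 / (8 * m * L^2)
= 1^2 * (6.626e-34)^2 / (8 * 9.109e-31 * (5.28e-9)^2)
= 1 * 4.3904e-67 / (8 * 9.109e-31 * 2.7878e-17)
= 2.1611e-21 J
= 0.0135 eV

0.0135


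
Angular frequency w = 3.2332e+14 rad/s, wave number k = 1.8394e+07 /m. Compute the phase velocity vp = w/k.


vp = w / k
= 3.2332e+14 / 1.8394e+07
= 1.7577e+07 m/s

1.7577e+07


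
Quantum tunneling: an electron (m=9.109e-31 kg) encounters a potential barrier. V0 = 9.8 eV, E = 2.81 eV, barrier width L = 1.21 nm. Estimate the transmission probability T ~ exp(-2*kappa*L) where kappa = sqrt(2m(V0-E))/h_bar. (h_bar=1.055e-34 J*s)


V0 - E = 6.99 eV = 1.1198e-18 J
kappa = sqrt(2 * m * (V0-E)) / h_bar
= sqrt(2 * 9.109e-31 * 1.1198e-18) / 1.055e-34
= 1.3538e+10 /m
2*kappa*L = 2 * 1.3538e+10 * 1.21e-9
= 32.763
T = exp(-32.763) = 5.905115e-15

5.905115e-15


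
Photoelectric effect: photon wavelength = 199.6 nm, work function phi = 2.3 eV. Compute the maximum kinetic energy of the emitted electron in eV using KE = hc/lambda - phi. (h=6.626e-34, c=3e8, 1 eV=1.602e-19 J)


E_photon = hc / lambda
= (6.626e-34)(3e8) / (199.6e-9)
= 9.9589e-19 J
= 6.2166 eV
KE = E_photon - phi
= 6.2166 - 2.3
= 3.9166 eV

3.9166


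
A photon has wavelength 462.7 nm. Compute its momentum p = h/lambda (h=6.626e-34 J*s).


p = h / lambda
= 6.626e-34 / (462.7e-9)
= 6.626e-34 / 4.6270e-07
= 1.4320e-27 kg*m/s

1.4320e-27


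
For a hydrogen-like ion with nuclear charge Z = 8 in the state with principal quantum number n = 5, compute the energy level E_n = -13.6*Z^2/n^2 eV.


E_n = -13.6 * Z^2 / n^2
= -13.6 * 8^2 / 5^2
= -13.6 * 64 / 25
= -34.816 eV

-34.816


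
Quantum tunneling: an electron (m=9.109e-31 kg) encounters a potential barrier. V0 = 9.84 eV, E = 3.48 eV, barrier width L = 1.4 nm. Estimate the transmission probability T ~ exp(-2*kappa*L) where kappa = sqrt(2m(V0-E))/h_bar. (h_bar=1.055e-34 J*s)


V0 - E = 6.36 eV = 1.0189e-18 J
kappa = sqrt(2 * m * (V0-E)) / h_bar
= sqrt(2 * 9.109e-31 * 1.0189e-18) / 1.055e-34
= 1.2914e+10 /m
2*kappa*L = 2 * 1.2914e+10 * 1.4e-9
= 36.1589
T = exp(-36.1589) = 1.978656e-16

1.978656e-16


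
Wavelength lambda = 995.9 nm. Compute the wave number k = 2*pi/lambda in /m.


k = 2 * pi / lambda
= 6.2832 / (995.9e-9)
= 6.2832 / 9.9590e-07
= 6.3091e+06 /m

6.3091e+06


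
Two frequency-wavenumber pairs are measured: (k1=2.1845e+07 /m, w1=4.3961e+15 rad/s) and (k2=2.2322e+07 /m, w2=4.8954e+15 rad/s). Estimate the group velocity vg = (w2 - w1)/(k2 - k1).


vg = (w2 - w1) / (k2 - k1)
= (4.8954e+15 - 4.3961e+15) / (2.2322e+07 - 2.1845e+07)
= 4.9930e+14 / 4.7700e+05
= 1.0468e+09 m/s

1.0468e+09


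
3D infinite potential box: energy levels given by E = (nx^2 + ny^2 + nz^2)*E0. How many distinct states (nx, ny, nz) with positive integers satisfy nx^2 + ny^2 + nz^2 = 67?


Enumerate all (nx, ny, nz) with nx^2 + ny^2 + nz^2 = 67:
(3,3,7)
(3,7,3)
(7,3,3)
Total degeneracy = 3

3


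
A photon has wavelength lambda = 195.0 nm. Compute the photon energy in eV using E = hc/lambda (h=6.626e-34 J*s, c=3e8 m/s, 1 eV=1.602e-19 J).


E = hc / lambda
= (6.626e-34)(3e8) / (195.0e-9)
= 1.9878e-25 / 1.9500e-07
= 1.0194e-18 J
Converting to eV: 1.0194e-18 / 1.602e-19
= 6.3632 eV

6.3632


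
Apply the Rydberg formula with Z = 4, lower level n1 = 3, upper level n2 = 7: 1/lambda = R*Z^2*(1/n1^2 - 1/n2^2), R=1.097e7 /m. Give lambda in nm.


1/lambda = R * Z^2 * (1/n1^2 - 1/n2^2)
= 1.097e7 * 4^2 * (1/3^2 - 1/7^2)
= 1.097e7 * 16 * (0.111111 - 0.020408)
= 1.5920e+07 /m
lambda = 1 / 1.5920e+07
= 62.8134 nm

62.8134


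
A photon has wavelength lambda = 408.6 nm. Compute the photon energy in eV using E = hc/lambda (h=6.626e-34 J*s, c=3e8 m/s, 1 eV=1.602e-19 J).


E = hc / lambda
= (6.626e-34)(3e8) / (408.6e-9)
= 1.9878e-25 / 4.0860e-07
= 4.8649e-19 J
Converting to eV: 4.8649e-19 / 1.602e-19
= 3.0368 eV

3.0368


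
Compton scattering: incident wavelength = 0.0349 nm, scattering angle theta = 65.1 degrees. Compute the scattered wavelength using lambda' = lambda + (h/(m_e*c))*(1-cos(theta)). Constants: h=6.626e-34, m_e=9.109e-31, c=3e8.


Compton wavelength: h/(m_e*c) = 2.4247e-12 m
d_lambda = 2.4247e-12 * (1 - cos(65.1 deg))
= 2.4247e-12 * 0.578964
= 1.4038e-12 m = 0.001404 nm
lambda' = 0.0349 + 0.001404
= 0.036304 nm

0.036304


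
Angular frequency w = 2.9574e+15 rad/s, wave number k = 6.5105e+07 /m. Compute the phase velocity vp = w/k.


vp = w / k
= 2.9574e+15 / 6.5105e+07
= 4.5425e+07 m/s

4.5425e+07


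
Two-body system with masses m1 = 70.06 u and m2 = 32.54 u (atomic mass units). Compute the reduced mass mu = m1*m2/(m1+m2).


mu = m1 * m2 / (m1 + m2)
= 70.06 * 32.54 / (70.06 + 32.54)
= 2279.7524 / 102.6
= 22.2198 u

22.2198


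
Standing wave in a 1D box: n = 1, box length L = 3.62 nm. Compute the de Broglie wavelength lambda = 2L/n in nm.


lambda = 2L / n
= 2 * 3.62 / 1
= 7.24 / 1
= 7.24 nm

7.24


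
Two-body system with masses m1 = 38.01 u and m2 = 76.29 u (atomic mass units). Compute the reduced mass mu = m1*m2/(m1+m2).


mu = m1 * m2 / (m1 + m2)
= 38.01 * 76.29 / (38.01 + 76.29)
= 2899.7829 / 114.3
= 25.3699 u

25.3699


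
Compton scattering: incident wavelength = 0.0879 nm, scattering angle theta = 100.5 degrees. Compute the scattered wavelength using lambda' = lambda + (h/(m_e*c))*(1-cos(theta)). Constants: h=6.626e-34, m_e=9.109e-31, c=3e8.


Compton wavelength: h/(m_e*c) = 2.4247e-12 m
d_lambda = 2.4247e-12 * (1 - cos(100.5 deg))
= 2.4247e-12 * 1.182236
= 2.8666e-12 m = 0.002867 nm
lambda' = 0.0879 + 0.002867
= 0.090767 nm

0.090767


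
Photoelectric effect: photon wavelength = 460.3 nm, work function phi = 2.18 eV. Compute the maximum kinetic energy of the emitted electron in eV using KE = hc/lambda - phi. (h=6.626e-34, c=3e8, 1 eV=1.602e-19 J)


E_photon = hc / lambda
= (6.626e-34)(3e8) / (460.3e-9)
= 4.3185e-19 J
= 2.6957 eV
KE = E_photon - phi
= 2.6957 - 2.18
= 0.5157 eV

0.5157


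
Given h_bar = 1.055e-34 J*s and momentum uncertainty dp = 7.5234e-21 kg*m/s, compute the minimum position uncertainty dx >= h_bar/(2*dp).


dx = h_bar / (2 * dp)
= 1.055e-34 / (2 * 7.5234e-21)
= 1.055e-34 / 1.5047e-20
= 7.0115e-15 m

7.0115e-15


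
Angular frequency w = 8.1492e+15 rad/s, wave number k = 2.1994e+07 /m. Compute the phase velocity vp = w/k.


vp = w / k
= 8.1492e+15 / 2.1994e+07
= 3.7052e+08 m/s

3.7052e+08


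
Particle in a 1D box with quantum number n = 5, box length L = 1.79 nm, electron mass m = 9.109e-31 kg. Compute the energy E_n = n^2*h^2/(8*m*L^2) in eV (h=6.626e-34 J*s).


E = n^2 * h^2 / (8 * m * L^2)
= 5^2 * (6.626e-34)^2 / (8 * 9.109e-31 * (1.79e-9)^2)
= 25 * 4.3904e-67 / (8 * 9.109e-31 * 3.2041e-18)
= 4.7008e-19 J
= 2.9344 eV

2.9344


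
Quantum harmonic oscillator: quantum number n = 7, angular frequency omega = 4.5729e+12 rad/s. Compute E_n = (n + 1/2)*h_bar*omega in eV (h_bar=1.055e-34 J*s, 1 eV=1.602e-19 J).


E = (n + 1/2) * h_bar * omega
= (7 + 0.5) * 1.055e-34 * 4.5729e+12
= 7.5 * 4.8244e-22
= 3.6183e-21 J
= 0.0226 eV

0.0226


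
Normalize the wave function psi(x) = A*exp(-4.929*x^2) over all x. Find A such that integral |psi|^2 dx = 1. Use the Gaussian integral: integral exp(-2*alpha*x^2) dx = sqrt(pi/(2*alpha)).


integral |psi|^2 dx = A^2 * sqrt(pi/(2*alpha)) = 1
A^2 = sqrt(2*alpha/pi)
= sqrt(2 * 4.929 / pi)
= 1.771412
A = sqrt(1.771412)
= 1.3309

1.3309


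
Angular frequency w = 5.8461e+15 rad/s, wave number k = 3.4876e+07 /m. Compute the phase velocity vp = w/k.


vp = w / k
= 5.8461e+15 / 3.4876e+07
= 1.6763e+08 m/s

1.6763e+08


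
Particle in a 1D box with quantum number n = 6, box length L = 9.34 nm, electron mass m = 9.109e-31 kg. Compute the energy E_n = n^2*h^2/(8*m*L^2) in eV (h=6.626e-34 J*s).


E = n^2 * h^2 / (8 * m * L^2)
= 6^2 * (6.626e-34)^2 / (8 * 9.109e-31 * (9.34e-9)^2)
= 36 * 4.3904e-67 / (8 * 9.109e-31 * 8.7236e-17)
= 2.4863e-20 J
= 0.1552 eV

0.1552


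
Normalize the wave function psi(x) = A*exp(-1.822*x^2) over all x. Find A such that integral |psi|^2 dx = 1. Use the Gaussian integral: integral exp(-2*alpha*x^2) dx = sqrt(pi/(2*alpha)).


integral |psi|^2 dx = A^2 * sqrt(pi/(2*alpha)) = 1
A^2 = sqrt(2*alpha/pi)
= sqrt(2 * 1.822 / pi)
= 1.076996
A = sqrt(1.076996)
= 1.0378

1.0378


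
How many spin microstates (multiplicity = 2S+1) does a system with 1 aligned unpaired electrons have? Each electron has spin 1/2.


Total spin S = N * (1/2) = 1 * 0.5 = 0.5
Spin multiplicity = 2S + 1
= 2 * 0.5 + 1
= 2

2


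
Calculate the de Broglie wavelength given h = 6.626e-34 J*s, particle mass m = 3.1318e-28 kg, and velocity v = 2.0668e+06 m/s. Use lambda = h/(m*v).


lambda = h / (m * v)
= 6.626e-34 / (3.1318e-28 * 2.0668e+06)
= 6.626e-34 / 6.4728e-22
= 1.0237e-12 m

1.0237e-12


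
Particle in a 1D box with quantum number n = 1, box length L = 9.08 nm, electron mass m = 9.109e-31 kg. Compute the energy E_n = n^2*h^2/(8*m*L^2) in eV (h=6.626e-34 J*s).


E = n^2 * h^2 / (8 * m * L^2)
= 1^2 * (6.626e-34)^2 / (8 * 9.109e-31 * (9.08e-9)^2)
= 1 * 4.3904e-67 / (8 * 9.109e-31 * 8.2446e-17)
= 7.3075e-22 J
= 0.0046 eV

0.0046


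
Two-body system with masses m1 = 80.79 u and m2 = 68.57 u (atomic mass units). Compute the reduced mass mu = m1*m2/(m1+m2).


mu = m1 * m2 / (m1 + m2)
= 80.79 * 68.57 / (80.79 + 68.57)
= 5539.7703 / 149.36
= 37.0901 u

37.0901


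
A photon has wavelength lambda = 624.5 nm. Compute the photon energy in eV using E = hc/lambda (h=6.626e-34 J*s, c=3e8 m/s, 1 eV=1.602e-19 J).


E = hc / lambda
= (6.626e-34)(3e8) / (624.5e-9)
= 1.9878e-25 / 6.2450e-07
= 3.1830e-19 J
Converting to eV: 3.1830e-19 / 1.602e-19
= 1.9869 eV

1.9869


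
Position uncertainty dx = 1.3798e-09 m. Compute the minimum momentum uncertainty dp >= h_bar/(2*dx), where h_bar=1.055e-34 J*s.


dp = h_bar / (2 * dx)
= 1.055e-34 / (2 * 1.3798e-09)
= 1.055e-34 / 2.7596e-09
= 3.8230e-26 kg*m/s

3.8230e-26


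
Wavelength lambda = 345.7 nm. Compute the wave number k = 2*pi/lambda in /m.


k = 2 * pi / lambda
= 6.2832 / (345.7e-9)
= 6.2832 / 3.4570e-07
= 1.8175e+07 /m

1.8175e+07


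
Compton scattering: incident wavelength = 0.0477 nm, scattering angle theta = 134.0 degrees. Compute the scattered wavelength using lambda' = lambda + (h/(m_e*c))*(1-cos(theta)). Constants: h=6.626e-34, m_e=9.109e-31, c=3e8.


Compton wavelength: h/(m_e*c) = 2.4247e-12 m
d_lambda = 2.4247e-12 * (1 - cos(134.0 deg))
= 2.4247e-12 * 1.694658
= 4.1091e-12 m = 0.004109 nm
lambda' = 0.0477 + 0.004109
= 0.051809 nm

0.051809


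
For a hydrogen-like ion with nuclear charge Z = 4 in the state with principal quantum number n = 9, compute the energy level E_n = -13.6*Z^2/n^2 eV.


E_n = -13.6 * Z^2 / n^2
= -13.6 * 4^2 / 9^2
= -13.6 * 16 / 81
= -2.6864 eV

-2.6864


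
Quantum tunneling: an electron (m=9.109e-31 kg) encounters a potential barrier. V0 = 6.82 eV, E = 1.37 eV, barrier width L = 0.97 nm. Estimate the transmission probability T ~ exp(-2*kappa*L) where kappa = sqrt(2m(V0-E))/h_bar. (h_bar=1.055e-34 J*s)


V0 - E = 5.45 eV = 8.7309e-19 J
kappa = sqrt(2 * m * (V0-E)) / h_bar
= sqrt(2 * 9.109e-31 * 8.7309e-19) / 1.055e-34
= 1.1954e+10 /m
2*kappa*L = 2 * 1.1954e+10 * 0.97e-9
= 23.1915
T = exp(-23.1915) = 8.473306e-11

8.473306e-11


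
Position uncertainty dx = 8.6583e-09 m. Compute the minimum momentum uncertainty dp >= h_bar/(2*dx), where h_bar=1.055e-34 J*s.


dp = h_bar / (2 * dx)
= 1.055e-34 / (2 * 8.6583e-09)
= 1.055e-34 / 1.7317e-08
= 6.0924e-27 kg*m/s

6.0924e-27


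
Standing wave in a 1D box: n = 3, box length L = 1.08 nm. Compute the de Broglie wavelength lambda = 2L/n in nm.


lambda = 2L / n
= 2 * 1.08 / 3
= 2.16 / 3
= 0.72 nm

0.72


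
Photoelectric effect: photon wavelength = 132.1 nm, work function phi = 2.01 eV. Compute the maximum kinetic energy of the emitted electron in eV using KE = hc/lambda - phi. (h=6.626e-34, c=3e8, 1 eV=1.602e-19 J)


E_photon = hc / lambda
= (6.626e-34)(3e8) / (132.1e-9)
= 1.5048e-18 J
= 9.3931 eV
KE = E_photon - phi
= 9.3931 - 2.01
= 7.3831 eV

7.3831


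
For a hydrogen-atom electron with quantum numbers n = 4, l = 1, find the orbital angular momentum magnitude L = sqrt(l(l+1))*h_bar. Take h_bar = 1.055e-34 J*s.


L = sqrt(l*(l+1)) * h_bar
= sqrt(1 * 2) * 1.055e-34
= sqrt(2) * 1.055e-34
= 1.4142 * 1.055e-34
= 1.4920e-34 J*s

1.4920e-34


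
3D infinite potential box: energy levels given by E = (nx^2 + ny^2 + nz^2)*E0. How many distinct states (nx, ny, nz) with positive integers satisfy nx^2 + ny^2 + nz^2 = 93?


Enumerate all (nx, ny, nz) with nx^2 + ny^2 + nz^2 = 93:
(2,5,8)
(2,8,5)
(5,2,8)
(5,8,2)
(8,2,5)
(8,5,2)
Total degeneracy = 6

6


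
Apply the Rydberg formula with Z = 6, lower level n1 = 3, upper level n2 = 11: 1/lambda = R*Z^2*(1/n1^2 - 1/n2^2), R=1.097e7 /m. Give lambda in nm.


1/lambda = R * Z^2 * (1/n1^2 - 1/n2^2)
= 1.097e7 * 6^2 * (1/3^2 - 1/11^2)
= 1.097e7 * 36 * (0.111111 - 0.008264)
= 4.0616e+07 /m
lambda = 1 / 4.0616e+07
= 24.6207 nm

24.6207


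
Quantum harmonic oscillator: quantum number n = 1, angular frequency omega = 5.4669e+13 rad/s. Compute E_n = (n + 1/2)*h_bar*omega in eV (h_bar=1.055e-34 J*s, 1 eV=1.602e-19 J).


E = (n + 1/2) * h_bar * omega
= (1 + 0.5) * 1.055e-34 * 5.4669e+13
= 1.5 * 5.7676e-21
= 8.6514e-21 J
= 0.054 eV

0.054


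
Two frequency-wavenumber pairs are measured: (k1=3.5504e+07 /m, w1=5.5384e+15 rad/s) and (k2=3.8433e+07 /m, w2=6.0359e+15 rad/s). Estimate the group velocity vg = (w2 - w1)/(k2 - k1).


vg = (w2 - w1) / (k2 - k1)
= (6.0359e+15 - 5.5384e+15) / (3.8433e+07 - 3.5504e+07)
= 4.9750e+14 / 2.9290e+06
= 1.6985e+08 m/s

1.6985e+08


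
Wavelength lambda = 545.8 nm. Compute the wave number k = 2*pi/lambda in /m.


k = 2 * pi / lambda
= 6.2832 / (545.8e-9)
= 6.2832 / 5.4580e-07
= 1.1512e+07 /m

1.1512e+07


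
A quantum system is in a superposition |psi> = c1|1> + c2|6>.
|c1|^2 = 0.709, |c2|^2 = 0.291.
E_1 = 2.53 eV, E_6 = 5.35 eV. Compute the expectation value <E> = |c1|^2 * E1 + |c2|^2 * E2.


<E> = |c1|^2 * E1 + |c2|^2 * E2
= 0.709 * 2.53 + 0.291 * 5.35
= 1.7938 + 1.5568
= 3.3506 eV

3.3506


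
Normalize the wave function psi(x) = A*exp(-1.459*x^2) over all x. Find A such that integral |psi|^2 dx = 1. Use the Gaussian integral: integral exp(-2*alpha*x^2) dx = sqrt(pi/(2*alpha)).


integral |psi|^2 dx = A^2 * sqrt(pi/(2*alpha)) = 1
A^2 = sqrt(2*alpha/pi)
= sqrt(2 * 1.459 / pi)
= 0.963757
A = sqrt(0.963757)
= 0.9817

0.9817


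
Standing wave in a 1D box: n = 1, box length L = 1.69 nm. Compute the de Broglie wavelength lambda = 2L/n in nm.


lambda = 2L / n
= 2 * 1.69 / 1
= 3.38 / 1
= 3.38 nm

3.38


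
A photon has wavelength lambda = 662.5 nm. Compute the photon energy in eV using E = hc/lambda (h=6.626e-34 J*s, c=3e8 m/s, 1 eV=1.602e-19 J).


E = hc / lambda
= (6.626e-34)(3e8) / (662.5e-9)
= 1.9878e-25 / 6.6250e-07
= 3.0005e-19 J
Converting to eV: 3.0005e-19 / 1.602e-19
= 1.8729 eV

1.8729


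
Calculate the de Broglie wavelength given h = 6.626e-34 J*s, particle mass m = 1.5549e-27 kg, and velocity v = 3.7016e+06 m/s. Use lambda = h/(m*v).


lambda = h / (m * v)
= 6.626e-34 / (1.5549e-27 * 3.7016e+06)
= 6.626e-34 / 5.7556e-21
= 1.1512e-13 m

1.1512e-13


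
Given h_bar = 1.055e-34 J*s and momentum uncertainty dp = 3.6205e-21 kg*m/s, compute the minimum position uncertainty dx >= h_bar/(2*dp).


dx = h_bar / (2 * dp)
= 1.055e-34 / (2 * 3.6205e-21)
= 1.055e-34 / 7.2410e-21
= 1.4570e-14 m

1.4570e-14


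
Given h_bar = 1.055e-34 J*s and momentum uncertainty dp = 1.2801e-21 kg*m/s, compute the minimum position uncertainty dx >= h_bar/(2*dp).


dx = h_bar / (2 * dp)
= 1.055e-34 / (2 * 1.2801e-21)
= 1.055e-34 / 2.5602e-21
= 4.1208e-14 m

4.1208e-14


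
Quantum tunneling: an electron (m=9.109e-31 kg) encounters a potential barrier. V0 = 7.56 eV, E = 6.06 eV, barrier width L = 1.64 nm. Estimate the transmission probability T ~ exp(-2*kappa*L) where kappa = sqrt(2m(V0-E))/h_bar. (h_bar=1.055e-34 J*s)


V0 - E = 1.5 eV = 2.4030e-19 J
kappa = sqrt(2 * m * (V0-E)) / h_bar
= sqrt(2 * 9.109e-31 * 2.4030e-19) / 1.055e-34
= 6.2715e+09 /m
2*kappa*L = 2 * 6.2715e+09 * 1.64e-9
= 20.5707
T = exp(-20.5707) = 1.164844e-09

1.164844e-09


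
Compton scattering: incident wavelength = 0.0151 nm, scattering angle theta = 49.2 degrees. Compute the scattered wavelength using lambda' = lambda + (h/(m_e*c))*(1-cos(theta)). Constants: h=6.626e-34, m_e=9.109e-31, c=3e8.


Compton wavelength: h/(m_e*c) = 2.4247e-12 m
d_lambda = 2.4247e-12 * (1 - cos(49.2 deg))
= 2.4247e-12 * 0.346579
= 8.4035e-13 m = 0.00084 nm
lambda' = 0.0151 + 0.00084
= 0.01594 nm

0.01594


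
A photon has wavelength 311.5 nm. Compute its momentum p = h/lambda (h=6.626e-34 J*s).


p = h / lambda
= 6.626e-34 / (311.5e-9)
= 6.626e-34 / 3.1150e-07
= 2.1271e-27 kg*m/s

2.1271e-27


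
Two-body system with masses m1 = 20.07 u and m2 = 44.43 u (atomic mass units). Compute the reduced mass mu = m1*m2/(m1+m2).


mu = m1 * m2 / (m1 + m2)
= 20.07 * 44.43 / (20.07 + 44.43)
= 891.7101 / 64.5
= 13.825 u

13.825


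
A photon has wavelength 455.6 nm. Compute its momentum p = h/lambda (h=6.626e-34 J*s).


p = h / lambda
= 6.626e-34 / (455.6e-9)
= 6.626e-34 / 4.5560e-07
= 1.4543e-27 kg*m/s

1.4543e-27


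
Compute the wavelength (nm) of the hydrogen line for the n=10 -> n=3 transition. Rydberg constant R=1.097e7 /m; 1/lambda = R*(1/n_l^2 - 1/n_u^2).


1/lambda = R * (1/n_l^2 - 1/n_u^2)
= 1.097e7 * (1/3^2 - 1/10^2)
= 1.097e7 * (0.111111 - 0.01)
= 1.097e7 * 0.101111
= 1.1092e+06 /m
lambda = 1 / 1.1092e+06 = 901.5597 nm

901.5597


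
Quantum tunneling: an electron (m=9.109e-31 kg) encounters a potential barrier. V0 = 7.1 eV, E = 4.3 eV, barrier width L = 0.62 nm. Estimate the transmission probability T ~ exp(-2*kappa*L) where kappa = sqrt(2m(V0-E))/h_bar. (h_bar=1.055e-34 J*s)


V0 - E = 2.8 eV = 4.4856e-19 J
kappa = sqrt(2 * m * (V0-E)) / h_bar
= sqrt(2 * 9.109e-31 * 4.4856e-19) / 1.055e-34
= 8.5686e+09 /m
2*kappa*L = 2 * 8.5686e+09 * 0.62e-9
= 10.625
T = exp(-10.625) = 2.430029e-05

2.430029e-05


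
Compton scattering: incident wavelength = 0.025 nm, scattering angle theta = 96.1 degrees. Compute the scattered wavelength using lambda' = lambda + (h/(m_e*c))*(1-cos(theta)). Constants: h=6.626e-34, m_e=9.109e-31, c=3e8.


Compton wavelength: h/(m_e*c) = 2.4247e-12 m
d_lambda = 2.4247e-12 * (1 - cos(96.1 deg))
= 2.4247e-12 * 1.106264
= 2.6824e-12 m = 0.002682 nm
lambda' = 0.025 + 0.002682
= 0.027682 nm

0.027682


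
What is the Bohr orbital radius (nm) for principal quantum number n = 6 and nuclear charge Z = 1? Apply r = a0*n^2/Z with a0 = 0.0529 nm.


r = a0 * n^2 / Z
= 0.0529 * 6^2 / 1
= 0.0529 * 36 / 1
= 1.9044 nm

1.9044


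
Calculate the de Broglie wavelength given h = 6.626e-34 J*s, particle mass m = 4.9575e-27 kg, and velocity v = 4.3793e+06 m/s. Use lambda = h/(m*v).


lambda = h / (m * v)
= 6.626e-34 / (4.9575e-27 * 4.3793e+06)
= 6.626e-34 / 2.1710e-20
= 3.0520e-14 m

3.0520e-14


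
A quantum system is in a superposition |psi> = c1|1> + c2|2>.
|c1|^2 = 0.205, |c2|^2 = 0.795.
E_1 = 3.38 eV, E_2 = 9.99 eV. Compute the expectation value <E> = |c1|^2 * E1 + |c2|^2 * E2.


<E> = |c1|^2 * E1 + |c2|^2 * E2
= 0.205 * 3.38 + 0.795 * 9.99
= 0.6929 + 7.9421
= 8.635 eV

8.635


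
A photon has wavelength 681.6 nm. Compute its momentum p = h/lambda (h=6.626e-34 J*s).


p = h / lambda
= 6.626e-34 / (681.6e-9)
= 6.626e-34 / 6.8160e-07
= 9.7212e-28 kg*m/s

9.7212e-28


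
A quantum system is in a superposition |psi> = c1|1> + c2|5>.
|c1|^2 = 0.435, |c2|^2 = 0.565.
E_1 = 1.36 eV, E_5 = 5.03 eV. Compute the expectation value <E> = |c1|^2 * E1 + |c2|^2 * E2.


<E> = |c1|^2 * E1 + |c2|^2 * E2
= 0.435 * 1.36 + 0.565 * 5.03
= 0.5916 + 2.8419
= 3.4335 eV

3.4335


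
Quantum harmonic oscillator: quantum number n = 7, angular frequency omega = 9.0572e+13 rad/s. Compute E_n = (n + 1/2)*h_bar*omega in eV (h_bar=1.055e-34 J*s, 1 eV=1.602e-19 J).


E = (n + 1/2) * h_bar * omega
= (7 + 0.5) * 1.055e-34 * 9.0572e+13
= 7.5 * 9.5553e-21
= 7.1665e-20 J
= 0.4473 eV

0.4473


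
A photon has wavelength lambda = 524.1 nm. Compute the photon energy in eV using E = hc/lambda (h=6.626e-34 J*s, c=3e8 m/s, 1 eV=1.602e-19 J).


E = hc / lambda
= (6.626e-34)(3e8) / (524.1e-9)
= 1.9878e-25 / 5.2410e-07
= 3.7928e-19 J
Converting to eV: 3.7928e-19 / 1.602e-19
= 2.3675 eV

2.3675


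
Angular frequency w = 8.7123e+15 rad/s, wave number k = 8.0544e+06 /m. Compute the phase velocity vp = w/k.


vp = w / k
= 8.7123e+15 / 8.0544e+06
= 1.0817e+09 m/s

1.0817e+09


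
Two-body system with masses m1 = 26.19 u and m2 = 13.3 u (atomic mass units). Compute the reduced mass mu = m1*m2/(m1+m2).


mu = m1 * m2 / (m1 + m2)
= 26.19 * 13.3 / (26.19 + 13.3)
= 348.327 / 39.49
= 8.8206 u

8.8206


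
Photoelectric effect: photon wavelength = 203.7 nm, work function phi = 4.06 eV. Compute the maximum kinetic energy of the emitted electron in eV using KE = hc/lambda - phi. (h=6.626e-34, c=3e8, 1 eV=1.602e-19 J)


E_photon = hc / lambda
= (6.626e-34)(3e8) / (203.7e-9)
= 9.7585e-19 J
= 6.0914 eV
KE = E_photon - phi
= 6.0914 - 4.06
= 2.0314 eV

2.0314


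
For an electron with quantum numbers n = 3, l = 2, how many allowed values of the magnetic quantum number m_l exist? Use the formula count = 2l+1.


m_l ranges from -l to +l in integer steps
So m_l goes from -2 to +2
Count = 2l + 1 = 2*2 + 1
= 5

5


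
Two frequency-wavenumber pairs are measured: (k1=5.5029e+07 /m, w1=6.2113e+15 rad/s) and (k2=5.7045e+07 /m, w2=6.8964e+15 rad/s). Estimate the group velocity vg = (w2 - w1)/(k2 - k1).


vg = (w2 - w1) / (k2 - k1)
= (6.8964e+15 - 6.2113e+15) / (5.7045e+07 - 5.5029e+07)
= 6.8510e+14 / 2.0160e+06
= 3.3983e+08 m/s

3.3983e+08


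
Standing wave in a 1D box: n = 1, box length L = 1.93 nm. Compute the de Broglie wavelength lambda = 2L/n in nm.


lambda = 2L / n
= 2 * 1.93 / 1
= 3.86 / 1
= 3.86 nm

3.86


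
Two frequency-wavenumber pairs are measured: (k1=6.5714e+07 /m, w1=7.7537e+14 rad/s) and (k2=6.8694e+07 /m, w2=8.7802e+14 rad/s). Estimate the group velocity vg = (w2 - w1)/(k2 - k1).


vg = (w2 - w1) / (k2 - k1)
= (8.7802e+14 - 7.7537e+14) / (6.8694e+07 - 6.5714e+07)
= 1.0265e+14 / 2.9800e+06
= 3.4446e+07 m/s

3.4446e+07


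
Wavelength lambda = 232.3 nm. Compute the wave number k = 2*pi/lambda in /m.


k = 2 * pi / lambda
= 6.2832 / (232.3e-9)
= 6.2832 / 2.3230e-07
= 2.7048e+07 /m

2.7048e+07


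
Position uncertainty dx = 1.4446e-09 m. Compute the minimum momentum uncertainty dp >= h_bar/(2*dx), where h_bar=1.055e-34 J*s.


dp = h_bar / (2 * dx)
= 1.055e-34 / (2 * 1.4446e-09)
= 1.055e-34 / 2.8892e-09
= 3.6515e-26 kg*m/s

3.6515e-26


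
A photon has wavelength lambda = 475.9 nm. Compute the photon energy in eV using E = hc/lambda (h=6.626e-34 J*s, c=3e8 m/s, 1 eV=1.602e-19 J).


E = hc / lambda
= (6.626e-34)(3e8) / (475.9e-9)
= 1.9878e-25 / 4.7590e-07
= 4.1769e-19 J
Converting to eV: 4.1769e-19 / 1.602e-19
= 2.6073 eV

2.6073


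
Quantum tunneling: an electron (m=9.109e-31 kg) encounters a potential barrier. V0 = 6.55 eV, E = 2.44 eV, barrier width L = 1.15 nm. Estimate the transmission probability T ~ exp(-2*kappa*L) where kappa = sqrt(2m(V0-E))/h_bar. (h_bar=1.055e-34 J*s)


V0 - E = 4.11 eV = 6.5842e-19 J
kappa = sqrt(2 * m * (V0-E)) / h_bar
= sqrt(2 * 9.109e-31 * 6.5842e-19) / 1.055e-34
= 1.0381e+10 /m
2*kappa*L = 2 * 1.0381e+10 * 1.15e-9
= 23.8769
T = exp(-23.8769) = 4.269679e-11

4.269679e-11


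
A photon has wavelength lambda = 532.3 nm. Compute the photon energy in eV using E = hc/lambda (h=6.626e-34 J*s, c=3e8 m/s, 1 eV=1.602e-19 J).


E = hc / lambda
= (6.626e-34)(3e8) / (532.3e-9)
= 1.9878e-25 / 5.3230e-07
= 3.7344e-19 J
Converting to eV: 3.7344e-19 / 1.602e-19
= 2.3311 eV

2.3311


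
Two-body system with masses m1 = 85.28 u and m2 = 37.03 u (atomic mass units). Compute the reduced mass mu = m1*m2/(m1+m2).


mu = m1 * m2 / (m1 + m2)
= 85.28 * 37.03 / (85.28 + 37.03)
= 3157.9184 / 122.31
= 25.819 u

25.819


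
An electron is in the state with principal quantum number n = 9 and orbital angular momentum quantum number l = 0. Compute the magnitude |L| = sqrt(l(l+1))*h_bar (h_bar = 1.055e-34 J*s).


L = sqrt(l*(l+1)) * h_bar
= sqrt(0 * 1) * 1.055e-34
= sqrt(0) * 1.055e-34
= 0.0 * 1.055e-34
= 0.0000e+00 J*s

0.0000e+00


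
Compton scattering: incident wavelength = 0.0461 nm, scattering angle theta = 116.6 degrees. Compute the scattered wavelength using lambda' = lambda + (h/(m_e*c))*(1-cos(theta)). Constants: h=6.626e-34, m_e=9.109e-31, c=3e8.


Compton wavelength: h/(m_e*c) = 2.4247e-12 m
d_lambda = 2.4247e-12 * (1 - cos(116.6 deg))
= 2.4247e-12 * 1.447759
= 3.5104e-12 m = 0.00351 nm
lambda' = 0.0461 + 0.00351
= 0.04961 nm

0.04961


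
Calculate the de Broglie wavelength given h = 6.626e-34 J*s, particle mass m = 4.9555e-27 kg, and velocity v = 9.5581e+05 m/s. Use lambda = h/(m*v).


lambda = h / (m * v)
= 6.626e-34 / (4.9555e-27 * 9.5581e+05)
= 6.626e-34 / 4.7365e-21
= 1.3989e-13 m

1.3989e-13


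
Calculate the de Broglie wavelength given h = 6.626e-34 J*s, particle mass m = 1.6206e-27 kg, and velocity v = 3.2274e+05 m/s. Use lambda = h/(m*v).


lambda = h / (m * v)
= 6.626e-34 / (1.6206e-27 * 3.2274e+05)
= 6.626e-34 / 5.2303e-22
= 1.2668e-12 m

1.2668e-12


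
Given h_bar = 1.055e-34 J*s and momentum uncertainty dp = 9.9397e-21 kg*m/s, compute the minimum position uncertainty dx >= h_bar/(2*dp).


dx = h_bar / (2 * dp)
= 1.055e-34 / (2 * 9.9397e-21)
= 1.055e-34 / 1.9879e-20
= 5.3070e-15 m

5.3070e-15


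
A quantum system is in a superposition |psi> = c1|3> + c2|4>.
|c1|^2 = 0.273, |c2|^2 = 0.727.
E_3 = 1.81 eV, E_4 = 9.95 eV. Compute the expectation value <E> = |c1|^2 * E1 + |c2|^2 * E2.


<E> = |c1|^2 * E1 + |c2|^2 * E2
= 0.273 * 1.81 + 0.727 * 9.95
= 0.4941 + 7.2336
= 7.7278 eV

7.7278


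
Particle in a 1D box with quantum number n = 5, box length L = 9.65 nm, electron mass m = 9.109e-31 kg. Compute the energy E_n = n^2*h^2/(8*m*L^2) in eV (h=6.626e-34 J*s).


E = n^2 * h^2 / (8 * m * L^2)
= 5^2 * (6.626e-34)^2 / (8 * 9.109e-31 * (9.65e-9)^2)
= 25 * 4.3904e-67 / (8 * 9.109e-31 * 9.3123e-17)
= 1.6174e-20 J
= 0.101 eV

0.101


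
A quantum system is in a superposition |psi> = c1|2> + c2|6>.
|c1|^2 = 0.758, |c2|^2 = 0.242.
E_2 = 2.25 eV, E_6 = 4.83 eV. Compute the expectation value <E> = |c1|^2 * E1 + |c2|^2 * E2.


<E> = |c1|^2 * E1 + |c2|^2 * E2
= 0.758 * 2.25 + 0.242 * 4.83
= 1.7055 + 1.1689
= 2.8744 eV

2.8744


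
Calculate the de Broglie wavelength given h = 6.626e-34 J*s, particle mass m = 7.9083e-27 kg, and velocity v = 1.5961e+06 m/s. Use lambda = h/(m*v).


lambda = h / (m * v)
= 6.626e-34 / (7.9083e-27 * 1.5961e+06)
= 6.626e-34 / 1.2622e-20
= 5.2494e-14 m

5.2494e-14


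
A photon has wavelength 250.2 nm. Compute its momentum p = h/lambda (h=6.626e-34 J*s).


p = h / lambda
= 6.626e-34 / (250.2e-9)
= 6.626e-34 / 2.5020e-07
= 2.6483e-27 kg*m/s

2.6483e-27


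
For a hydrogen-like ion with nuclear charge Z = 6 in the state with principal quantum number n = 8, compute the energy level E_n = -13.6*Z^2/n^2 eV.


E_n = -13.6 * Z^2 / n^2
= -13.6 * 6^2 / 8^2
= -13.6 * 36 / 64
= -7.65 eV

-7.65


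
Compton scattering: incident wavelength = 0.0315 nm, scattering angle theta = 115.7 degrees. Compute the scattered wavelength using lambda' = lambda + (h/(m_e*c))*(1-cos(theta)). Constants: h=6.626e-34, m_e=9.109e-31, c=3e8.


Compton wavelength: h/(m_e*c) = 2.4247e-12 m
d_lambda = 2.4247e-12 * (1 - cos(115.7 deg))
= 2.4247e-12 * 1.433659
= 3.4762e-12 m = 0.003476 nm
lambda' = 0.0315 + 0.003476
= 0.034976 nm

0.034976


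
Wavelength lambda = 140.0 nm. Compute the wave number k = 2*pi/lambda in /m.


k = 2 * pi / lambda
= 6.2832 / (140.0e-9)
= 6.2832 / 1.4000e-07
= 4.4880e+07 /m

4.4880e+07


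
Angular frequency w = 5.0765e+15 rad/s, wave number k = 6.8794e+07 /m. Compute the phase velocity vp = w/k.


vp = w / k
= 5.0765e+15 / 6.8794e+07
= 7.3793e+07 m/s

7.3793e+07


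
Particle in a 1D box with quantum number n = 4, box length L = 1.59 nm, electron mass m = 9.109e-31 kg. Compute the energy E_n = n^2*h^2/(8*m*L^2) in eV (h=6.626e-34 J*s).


E = n^2 * h^2 / (8 * m * L^2)
= 4^2 * (6.626e-34)^2 / (8 * 9.109e-31 * (1.59e-9)^2)
= 16 * 4.3904e-67 / (8 * 9.109e-31 * 2.5281e-18)
= 3.8130e-19 J
= 2.3802 eV

2.3802


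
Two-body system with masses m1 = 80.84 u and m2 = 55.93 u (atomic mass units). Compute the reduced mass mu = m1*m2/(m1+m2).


mu = m1 * m2 / (m1 + m2)
= 80.84 * 55.93 / (80.84 + 55.93)
= 4521.3812 / 136.77
= 33.0583 u

33.0583


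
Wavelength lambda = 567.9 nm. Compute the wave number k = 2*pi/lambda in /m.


k = 2 * pi / lambda
= 6.2832 / (567.9e-9)
= 6.2832 / 5.6790e-07
= 1.1064e+07 /m

1.1064e+07


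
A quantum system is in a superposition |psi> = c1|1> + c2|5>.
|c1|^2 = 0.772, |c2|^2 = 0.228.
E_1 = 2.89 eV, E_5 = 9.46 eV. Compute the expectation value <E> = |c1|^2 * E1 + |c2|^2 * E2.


<E> = |c1|^2 * E1 + |c2|^2 * E2
= 0.772 * 2.89 + 0.228 * 9.46
= 2.2311 + 2.1569
= 4.388 eV

4.388


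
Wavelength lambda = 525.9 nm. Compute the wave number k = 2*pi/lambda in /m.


k = 2 * pi / lambda
= 6.2832 / (525.9e-9)
= 6.2832 / 5.2590e-07
= 1.1947e+07 /m

1.1947e+07


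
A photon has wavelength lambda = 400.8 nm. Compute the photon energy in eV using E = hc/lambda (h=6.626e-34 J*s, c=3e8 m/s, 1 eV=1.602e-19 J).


E = hc / lambda
= (6.626e-34)(3e8) / (400.8e-9)
= 1.9878e-25 / 4.0080e-07
= 4.9596e-19 J
Converting to eV: 4.9596e-19 / 1.602e-19
= 3.0959 eV

3.0959


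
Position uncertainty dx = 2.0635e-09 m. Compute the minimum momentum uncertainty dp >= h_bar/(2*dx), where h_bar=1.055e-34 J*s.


dp = h_bar / (2 * dx)
= 1.055e-34 / (2 * 2.0635e-09)
= 1.055e-34 / 4.1270e-09
= 2.5563e-26 kg*m/s

2.5563e-26


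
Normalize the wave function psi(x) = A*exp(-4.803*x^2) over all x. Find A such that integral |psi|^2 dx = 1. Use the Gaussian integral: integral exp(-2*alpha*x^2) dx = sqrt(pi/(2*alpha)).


integral |psi|^2 dx = A^2 * sqrt(pi/(2*alpha)) = 1
A^2 = sqrt(2*alpha/pi)
= sqrt(2 * 4.803 / pi)
= 1.748624
A = sqrt(1.748624)
= 1.3224

1.3224


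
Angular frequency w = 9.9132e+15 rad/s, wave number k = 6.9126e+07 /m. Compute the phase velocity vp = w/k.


vp = w / k
= 9.9132e+15 / 6.9126e+07
= 1.4341e+08 m/s

1.4341e+08


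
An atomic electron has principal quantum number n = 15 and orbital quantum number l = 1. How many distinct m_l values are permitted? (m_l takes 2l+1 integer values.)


m_l ranges from -l to +l in integer steps
So m_l goes from -1 to +1
Count = 2l + 1 = 2*1 + 1
= 3

3


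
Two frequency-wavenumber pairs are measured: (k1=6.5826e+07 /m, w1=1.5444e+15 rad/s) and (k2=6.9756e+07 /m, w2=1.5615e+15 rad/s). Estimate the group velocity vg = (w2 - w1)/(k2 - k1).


vg = (w2 - w1) / (k2 - k1)
= (1.5615e+15 - 1.5444e+15) / (6.9756e+07 - 6.5826e+07)
= 1.7100e+13 / 3.9300e+06
= 4.3511e+06 m/s

4.3511e+06


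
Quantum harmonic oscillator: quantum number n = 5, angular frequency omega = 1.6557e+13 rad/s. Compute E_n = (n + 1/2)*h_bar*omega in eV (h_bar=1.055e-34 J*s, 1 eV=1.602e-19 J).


E = (n + 1/2) * h_bar * omega
= (5 + 0.5) * 1.055e-34 * 1.6557e+13
= 5.5 * 1.7468e-21
= 9.6072e-21 J
= 0.06 eV

0.06


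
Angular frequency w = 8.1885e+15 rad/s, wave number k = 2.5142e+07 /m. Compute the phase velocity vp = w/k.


vp = w / k
= 8.1885e+15 / 2.5142e+07
= 3.2569e+08 m/s

3.2569e+08


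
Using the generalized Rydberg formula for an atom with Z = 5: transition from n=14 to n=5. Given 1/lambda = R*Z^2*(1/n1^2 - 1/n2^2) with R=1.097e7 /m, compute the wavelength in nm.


1/lambda = R * Z^2 * (1/n1^2 - 1/n2^2)
= 1.097e7 * 5^2 * (1/5^2 - 1/14^2)
= 1.097e7 * 25 * (0.04 - 0.005102)
= 9.5708e+06 /m
lambda = 1 / 9.5708e+06
= 104.4849 nm

104.4849


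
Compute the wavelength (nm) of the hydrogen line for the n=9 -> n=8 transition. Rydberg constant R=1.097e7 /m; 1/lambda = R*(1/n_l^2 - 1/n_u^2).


1/lambda = R * (1/n_l^2 - 1/n_u^2)
= 1.097e7 * (1/8^2 - 1/9^2)
= 1.097e7 * (0.015625 - 0.012346)
= 1.097e7 * 0.003279
= 3.5974e+04 /m
lambda = 1 / 3.5974e+04 = 27797.7371 nm

27797.7371


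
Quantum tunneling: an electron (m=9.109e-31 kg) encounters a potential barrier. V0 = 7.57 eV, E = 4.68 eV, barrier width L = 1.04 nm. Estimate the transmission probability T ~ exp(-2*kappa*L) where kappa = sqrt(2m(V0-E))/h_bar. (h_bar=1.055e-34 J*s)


V0 - E = 2.89 eV = 4.6298e-19 J
kappa = sqrt(2 * m * (V0-E)) / h_bar
= sqrt(2 * 9.109e-31 * 4.6298e-19) / 1.055e-34
= 8.7052e+09 /m
2*kappa*L = 2 * 8.7052e+09 * 1.04e-9
= 18.1068
T = exp(-18.1068) = 1.368744e-08

1.368744e-08


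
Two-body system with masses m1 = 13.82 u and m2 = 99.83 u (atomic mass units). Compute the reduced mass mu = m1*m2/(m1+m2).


mu = m1 * m2 / (m1 + m2)
= 13.82 * 99.83 / (13.82 + 99.83)
= 1379.6506 / 113.65
= 12.1395 u

12.1395


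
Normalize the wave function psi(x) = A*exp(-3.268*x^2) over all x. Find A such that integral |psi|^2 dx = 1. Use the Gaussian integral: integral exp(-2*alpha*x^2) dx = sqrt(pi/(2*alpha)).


integral |psi|^2 dx = A^2 * sqrt(pi/(2*alpha)) = 1
A^2 = sqrt(2*alpha/pi)
= sqrt(2 * 3.268 / pi)
= 1.442385
A = sqrt(1.442385)
= 1.201

1.201


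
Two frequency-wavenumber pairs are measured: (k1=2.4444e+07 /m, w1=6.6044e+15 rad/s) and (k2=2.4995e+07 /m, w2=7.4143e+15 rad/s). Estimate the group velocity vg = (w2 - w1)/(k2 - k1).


vg = (w2 - w1) / (k2 - k1)
= (7.4143e+15 - 6.6044e+15) / (2.4995e+07 - 2.4444e+07)
= 8.0990e+14 / 5.5100e+05
= 1.4699e+09 m/s

1.4699e+09


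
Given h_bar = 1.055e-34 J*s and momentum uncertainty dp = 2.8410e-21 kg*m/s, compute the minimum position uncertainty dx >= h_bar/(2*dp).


dx = h_bar / (2 * dp)
= 1.055e-34 / (2 * 2.8410e-21)
= 1.055e-34 / 5.6820e-21
= 1.8567e-14 m

1.8567e-14


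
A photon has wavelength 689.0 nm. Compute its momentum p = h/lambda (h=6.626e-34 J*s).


p = h / lambda
= 6.626e-34 / (689.0e-9)
= 6.626e-34 / 6.8900e-07
= 9.6168e-28 kg*m/s

9.6168e-28


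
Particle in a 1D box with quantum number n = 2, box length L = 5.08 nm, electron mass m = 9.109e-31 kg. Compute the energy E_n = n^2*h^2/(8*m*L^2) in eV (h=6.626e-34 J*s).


E = n^2 * h^2 / (8 * m * L^2)
= 2^2 * (6.626e-34)^2 / (8 * 9.109e-31 * (5.08e-9)^2)
= 4 * 4.3904e-67 / (8 * 9.109e-31 * 2.5806e-17)
= 9.3384e-21 J
= 0.0583 eV

0.0583


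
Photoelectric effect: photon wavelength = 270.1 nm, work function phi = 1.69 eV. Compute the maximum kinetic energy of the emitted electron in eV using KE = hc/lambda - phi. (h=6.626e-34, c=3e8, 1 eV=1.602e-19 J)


E_photon = hc / lambda
= (6.626e-34)(3e8) / (270.1e-9)
= 7.3595e-19 J
= 4.5939 eV
KE = E_photon - phi
= 4.5939 - 1.69
= 2.9039 eV

2.9039


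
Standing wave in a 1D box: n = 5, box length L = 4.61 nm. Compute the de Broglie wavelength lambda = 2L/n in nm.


lambda = 2L / n
= 2 * 4.61 / 5
= 9.22 / 5
= 1.844 nm

1.844


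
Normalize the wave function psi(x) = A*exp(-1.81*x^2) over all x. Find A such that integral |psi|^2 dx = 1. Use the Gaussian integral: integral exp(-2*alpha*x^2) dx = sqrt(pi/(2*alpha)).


integral |psi|^2 dx = A^2 * sqrt(pi/(2*alpha)) = 1
A^2 = sqrt(2*alpha/pi)
= sqrt(2 * 1.81 / pi)
= 1.073444
A = sqrt(1.073444)
= 1.0361

1.0361


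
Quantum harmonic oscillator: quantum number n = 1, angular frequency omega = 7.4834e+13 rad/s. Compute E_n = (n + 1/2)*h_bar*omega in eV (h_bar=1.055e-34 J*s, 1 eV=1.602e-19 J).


E = (n + 1/2) * h_bar * omega
= (1 + 0.5) * 1.055e-34 * 7.4834e+13
= 1.5 * 7.8950e-21
= 1.1842e-20 J
= 0.0739 eV

0.0739


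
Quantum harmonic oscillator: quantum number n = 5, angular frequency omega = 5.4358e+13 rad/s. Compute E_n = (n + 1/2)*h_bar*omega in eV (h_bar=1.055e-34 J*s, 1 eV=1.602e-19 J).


E = (n + 1/2) * h_bar * omega
= (5 + 0.5) * 1.055e-34 * 5.4358e+13
= 5.5 * 5.7348e-21
= 3.1541e-20 J
= 0.1969 eV

0.1969


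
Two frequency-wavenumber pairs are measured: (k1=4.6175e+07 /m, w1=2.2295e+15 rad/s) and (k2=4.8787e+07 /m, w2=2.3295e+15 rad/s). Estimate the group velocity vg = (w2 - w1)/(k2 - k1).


vg = (w2 - w1) / (k2 - k1)
= (2.3295e+15 - 2.2295e+15) / (4.8787e+07 - 4.6175e+07)
= 1.0000e+14 / 2.6120e+06
= 3.8285e+07 m/s

3.8285e+07


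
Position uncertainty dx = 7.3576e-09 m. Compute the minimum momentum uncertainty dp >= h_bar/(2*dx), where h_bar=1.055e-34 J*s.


dp = h_bar / (2 * dx)
= 1.055e-34 / (2 * 7.3576e-09)
= 1.055e-34 / 1.4715e-08
= 7.1695e-27 kg*m/s

7.1695e-27


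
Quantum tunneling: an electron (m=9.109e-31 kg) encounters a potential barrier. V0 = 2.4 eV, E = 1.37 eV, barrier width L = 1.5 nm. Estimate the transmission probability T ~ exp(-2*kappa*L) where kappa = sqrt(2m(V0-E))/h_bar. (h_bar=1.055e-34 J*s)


V0 - E = 1.03 eV = 1.6501e-19 J
kappa = sqrt(2 * m * (V0-E)) / h_bar
= sqrt(2 * 9.109e-31 * 1.6501e-19) / 1.055e-34
= 5.1969e+09 /m
2*kappa*L = 2 * 5.1969e+09 * 1.5e-9
= 15.5908
T = exp(-15.5908) = 1.694307e-07

1.694307e-07


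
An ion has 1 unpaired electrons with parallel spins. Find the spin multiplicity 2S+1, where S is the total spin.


Total spin S = N * (1/2) = 1 * 0.5 = 0.5
Spin multiplicity = 2S + 1
= 2 * 0.5 + 1
= 2

2
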